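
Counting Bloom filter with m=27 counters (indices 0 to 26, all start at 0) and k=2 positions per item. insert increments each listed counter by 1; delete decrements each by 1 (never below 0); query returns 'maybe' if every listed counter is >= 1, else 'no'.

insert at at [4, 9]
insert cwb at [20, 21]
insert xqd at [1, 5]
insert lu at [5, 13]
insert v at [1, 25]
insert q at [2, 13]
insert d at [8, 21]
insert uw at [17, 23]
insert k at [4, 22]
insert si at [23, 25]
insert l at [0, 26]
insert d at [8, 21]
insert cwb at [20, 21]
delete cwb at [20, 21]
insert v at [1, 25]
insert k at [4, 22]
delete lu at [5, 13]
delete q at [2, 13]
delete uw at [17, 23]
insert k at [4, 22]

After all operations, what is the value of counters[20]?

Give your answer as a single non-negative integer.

Answer: 1

Derivation:
Step 1: insert at at [4, 9] -> counters=[0,0,0,0,1,0,0,0,0,1,0,0,0,0,0,0,0,0,0,0,0,0,0,0,0,0,0]
Step 2: insert cwb at [20, 21] -> counters=[0,0,0,0,1,0,0,0,0,1,0,0,0,0,0,0,0,0,0,0,1,1,0,0,0,0,0]
Step 3: insert xqd at [1, 5] -> counters=[0,1,0,0,1,1,0,0,0,1,0,0,0,0,0,0,0,0,0,0,1,1,0,0,0,0,0]
Step 4: insert lu at [5, 13] -> counters=[0,1,0,0,1,2,0,0,0,1,0,0,0,1,0,0,0,0,0,0,1,1,0,0,0,0,0]
Step 5: insert v at [1, 25] -> counters=[0,2,0,0,1,2,0,0,0,1,0,0,0,1,0,0,0,0,0,0,1,1,0,0,0,1,0]
Step 6: insert q at [2, 13] -> counters=[0,2,1,0,1,2,0,0,0,1,0,0,0,2,0,0,0,0,0,0,1,1,0,0,0,1,0]
Step 7: insert d at [8, 21] -> counters=[0,2,1,0,1,2,0,0,1,1,0,0,0,2,0,0,0,0,0,0,1,2,0,0,0,1,0]
Step 8: insert uw at [17, 23] -> counters=[0,2,1,0,1,2,0,0,1,1,0,0,0,2,0,0,0,1,0,0,1,2,0,1,0,1,0]
Step 9: insert k at [4, 22] -> counters=[0,2,1,0,2,2,0,0,1,1,0,0,0,2,0,0,0,1,0,0,1,2,1,1,0,1,0]
Step 10: insert si at [23, 25] -> counters=[0,2,1,0,2,2,0,0,1,1,0,0,0,2,0,0,0,1,0,0,1,2,1,2,0,2,0]
Step 11: insert l at [0, 26] -> counters=[1,2,1,0,2,2,0,0,1,1,0,0,0,2,0,0,0,1,0,0,1,2,1,2,0,2,1]
Step 12: insert d at [8, 21] -> counters=[1,2,1,0,2,2,0,0,2,1,0,0,0,2,0,0,0,1,0,0,1,3,1,2,0,2,1]
Step 13: insert cwb at [20, 21] -> counters=[1,2,1,0,2,2,0,0,2,1,0,0,0,2,0,0,0,1,0,0,2,4,1,2,0,2,1]
Step 14: delete cwb at [20, 21] -> counters=[1,2,1,0,2,2,0,0,2,1,0,0,0,2,0,0,0,1,0,0,1,3,1,2,0,2,1]
Step 15: insert v at [1, 25] -> counters=[1,3,1,0,2,2,0,0,2,1,0,0,0,2,0,0,0,1,0,0,1,3,1,2,0,3,1]
Step 16: insert k at [4, 22] -> counters=[1,3,1,0,3,2,0,0,2,1,0,0,0,2,0,0,0,1,0,0,1,3,2,2,0,3,1]
Step 17: delete lu at [5, 13] -> counters=[1,3,1,0,3,1,0,0,2,1,0,0,0,1,0,0,0,1,0,0,1,3,2,2,0,3,1]
Step 18: delete q at [2, 13] -> counters=[1,3,0,0,3,1,0,0,2,1,0,0,0,0,0,0,0,1,0,0,1,3,2,2,0,3,1]
Step 19: delete uw at [17, 23] -> counters=[1,3,0,0,3,1,0,0,2,1,0,0,0,0,0,0,0,0,0,0,1,3,2,1,0,3,1]
Step 20: insert k at [4, 22] -> counters=[1,3,0,0,4,1,0,0,2,1,0,0,0,0,0,0,0,0,0,0,1,3,3,1,0,3,1]
Final counters=[1,3,0,0,4,1,0,0,2,1,0,0,0,0,0,0,0,0,0,0,1,3,3,1,0,3,1] -> counters[20]=1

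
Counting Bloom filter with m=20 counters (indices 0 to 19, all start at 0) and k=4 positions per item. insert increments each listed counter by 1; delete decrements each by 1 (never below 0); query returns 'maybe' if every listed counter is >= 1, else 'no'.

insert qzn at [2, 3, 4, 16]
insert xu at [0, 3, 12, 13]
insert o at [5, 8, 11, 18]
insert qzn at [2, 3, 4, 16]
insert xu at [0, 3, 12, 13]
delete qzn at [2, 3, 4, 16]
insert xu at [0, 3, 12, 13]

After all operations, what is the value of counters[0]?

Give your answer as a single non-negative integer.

Step 1: insert qzn at [2, 3, 4, 16] -> counters=[0,0,1,1,1,0,0,0,0,0,0,0,0,0,0,0,1,0,0,0]
Step 2: insert xu at [0, 3, 12, 13] -> counters=[1,0,1,2,1,0,0,0,0,0,0,0,1,1,0,0,1,0,0,0]
Step 3: insert o at [5, 8, 11, 18] -> counters=[1,0,1,2,1,1,0,0,1,0,0,1,1,1,0,0,1,0,1,0]
Step 4: insert qzn at [2, 3, 4, 16] -> counters=[1,0,2,3,2,1,0,0,1,0,0,1,1,1,0,0,2,0,1,0]
Step 5: insert xu at [0, 3, 12, 13] -> counters=[2,0,2,4,2,1,0,0,1,0,0,1,2,2,0,0,2,0,1,0]
Step 6: delete qzn at [2, 3, 4, 16] -> counters=[2,0,1,3,1,1,0,0,1,0,0,1,2,2,0,0,1,0,1,0]
Step 7: insert xu at [0, 3, 12, 13] -> counters=[3,0,1,4,1,1,0,0,1,0,0,1,3,3,0,0,1,0,1,0]
Final counters=[3,0,1,4,1,1,0,0,1,0,0,1,3,3,0,0,1,0,1,0] -> counters[0]=3

Answer: 3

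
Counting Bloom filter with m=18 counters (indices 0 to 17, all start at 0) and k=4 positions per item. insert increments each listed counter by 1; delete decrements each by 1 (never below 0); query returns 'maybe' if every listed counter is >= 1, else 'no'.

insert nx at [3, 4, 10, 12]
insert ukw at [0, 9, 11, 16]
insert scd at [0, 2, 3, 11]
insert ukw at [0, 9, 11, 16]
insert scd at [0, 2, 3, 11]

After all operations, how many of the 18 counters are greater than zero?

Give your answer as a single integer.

Step 1: insert nx at [3, 4, 10, 12] -> counters=[0,0,0,1,1,0,0,0,0,0,1,0,1,0,0,0,0,0]
Step 2: insert ukw at [0, 9, 11, 16] -> counters=[1,0,0,1,1,0,0,0,0,1,1,1,1,0,0,0,1,0]
Step 3: insert scd at [0, 2, 3, 11] -> counters=[2,0,1,2,1,0,0,0,0,1,1,2,1,0,0,0,1,0]
Step 4: insert ukw at [0, 9, 11, 16] -> counters=[3,0,1,2,1,0,0,0,0,2,1,3,1,0,0,0,2,0]
Step 5: insert scd at [0, 2, 3, 11] -> counters=[4,0,2,3,1,0,0,0,0,2,1,4,1,0,0,0,2,0]
Final counters=[4,0,2,3,1,0,0,0,0,2,1,4,1,0,0,0,2,0] -> 9 nonzero

Answer: 9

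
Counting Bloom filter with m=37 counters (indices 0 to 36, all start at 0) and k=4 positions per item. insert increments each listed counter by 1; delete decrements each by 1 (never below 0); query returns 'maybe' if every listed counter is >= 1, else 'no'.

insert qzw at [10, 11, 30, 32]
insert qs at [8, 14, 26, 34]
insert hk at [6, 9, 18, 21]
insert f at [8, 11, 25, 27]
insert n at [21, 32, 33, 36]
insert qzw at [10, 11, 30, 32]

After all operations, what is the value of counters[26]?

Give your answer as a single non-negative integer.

Step 1: insert qzw at [10, 11, 30, 32] -> counters=[0,0,0,0,0,0,0,0,0,0,1,1,0,0,0,0,0,0,0,0,0,0,0,0,0,0,0,0,0,0,1,0,1,0,0,0,0]
Step 2: insert qs at [8, 14, 26, 34] -> counters=[0,0,0,0,0,0,0,0,1,0,1,1,0,0,1,0,0,0,0,0,0,0,0,0,0,0,1,0,0,0,1,0,1,0,1,0,0]
Step 3: insert hk at [6, 9, 18, 21] -> counters=[0,0,0,0,0,0,1,0,1,1,1,1,0,0,1,0,0,0,1,0,0,1,0,0,0,0,1,0,0,0,1,0,1,0,1,0,0]
Step 4: insert f at [8, 11, 25, 27] -> counters=[0,0,0,0,0,0,1,0,2,1,1,2,0,0,1,0,0,0,1,0,0,1,0,0,0,1,1,1,0,0,1,0,1,0,1,0,0]
Step 5: insert n at [21, 32, 33, 36] -> counters=[0,0,0,0,0,0,1,0,2,1,1,2,0,0,1,0,0,0,1,0,0,2,0,0,0,1,1,1,0,0,1,0,2,1,1,0,1]
Step 6: insert qzw at [10, 11, 30, 32] -> counters=[0,0,0,0,0,0,1,0,2,1,2,3,0,0,1,0,0,0,1,0,0,2,0,0,0,1,1,1,0,0,2,0,3,1,1,0,1]
Final counters=[0,0,0,0,0,0,1,0,2,1,2,3,0,0,1,0,0,0,1,0,0,2,0,0,0,1,1,1,0,0,2,0,3,1,1,0,1] -> counters[26]=1

Answer: 1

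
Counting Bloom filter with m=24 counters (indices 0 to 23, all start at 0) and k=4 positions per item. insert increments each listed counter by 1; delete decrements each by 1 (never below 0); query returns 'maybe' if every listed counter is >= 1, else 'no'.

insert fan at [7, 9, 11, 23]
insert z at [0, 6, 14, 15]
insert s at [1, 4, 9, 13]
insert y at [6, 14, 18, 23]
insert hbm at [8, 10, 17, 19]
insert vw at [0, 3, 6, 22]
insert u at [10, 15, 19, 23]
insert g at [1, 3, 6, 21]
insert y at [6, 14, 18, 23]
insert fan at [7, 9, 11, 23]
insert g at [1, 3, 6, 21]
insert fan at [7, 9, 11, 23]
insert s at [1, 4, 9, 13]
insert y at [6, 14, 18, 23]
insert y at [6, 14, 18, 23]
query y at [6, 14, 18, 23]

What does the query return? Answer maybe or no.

Step 1: insert fan at [7, 9, 11, 23] -> counters=[0,0,0,0,0,0,0,1,0,1,0,1,0,0,0,0,0,0,0,0,0,0,0,1]
Step 2: insert z at [0, 6, 14, 15] -> counters=[1,0,0,0,0,0,1,1,0,1,0,1,0,0,1,1,0,0,0,0,0,0,0,1]
Step 3: insert s at [1, 4, 9, 13] -> counters=[1,1,0,0,1,0,1,1,0,2,0,1,0,1,1,1,0,0,0,0,0,0,0,1]
Step 4: insert y at [6, 14, 18, 23] -> counters=[1,1,0,0,1,0,2,1,0,2,0,1,0,1,2,1,0,0,1,0,0,0,0,2]
Step 5: insert hbm at [8, 10, 17, 19] -> counters=[1,1,0,0,1,0,2,1,1,2,1,1,0,1,2,1,0,1,1,1,0,0,0,2]
Step 6: insert vw at [0, 3, 6, 22] -> counters=[2,1,0,1,1,0,3,1,1,2,1,1,0,1,2,1,0,1,1,1,0,0,1,2]
Step 7: insert u at [10, 15, 19, 23] -> counters=[2,1,0,1,1,0,3,1,1,2,2,1,0,1,2,2,0,1,1,2,0,0,1,3]
Step 8: insert g at [1, 3, 6, 21] -> counters=[2,2,0,2,1,0,4,1,1,2,2,1,0,1,2,2,0,1,1,2,0,1,1,3]
Step 9: insert y at [6, 14, 18, 23] -> counters=[2,2,0,2,1,0,5,1,1,2,2,1,0,1,3,2,0,1,2,2,0,1,1,4]
Step 10: insert fan at [7, 9, 11, 23] -> counters=[2,2,0,2,1,0,5,2,1,3,2,2,0,1,3,2,0,1,2,2,0,1,1,5]
Step 11: insert g at [1, 3, 6, 21] -> counters=[2,3,0,3,1,0,6,2,1,3,2,2,0,1,3,2,0,1,2,2,0,2,1,5]
Step 12: insert fan at [7, 9, 11, 23] -> counters=[2,3,0,3,1,0,6,3,1,4,2,3,0,1,3,2,0,1,2,2,0,2,1,6]
Step 13: insert s at [1, 4, 9, 13] -> counters=[2,4,0,3,2,0,6,3,1,5,2,3,0,2,3,2,0,1,2,2,0,2,1,6]
Step 14: insert y at [6, 14, 18, 23] -> counters=[2,4,0,3,2,0,7,3,1,5,2,3,0,2,4,2,0,1,3,2,0,2,1,7]
Step 15: insert y at [6, 14, 18, 23] -> counters=[2,4,0,3,2,0,8,3,1,5,2,3,0,2,5,2,0,1,4,2,0,2,1,8]
Query y: check counters[6]=8 counters[14]=5 counters[18]=4 counters[23]=8 -> maybe

Answer: maybe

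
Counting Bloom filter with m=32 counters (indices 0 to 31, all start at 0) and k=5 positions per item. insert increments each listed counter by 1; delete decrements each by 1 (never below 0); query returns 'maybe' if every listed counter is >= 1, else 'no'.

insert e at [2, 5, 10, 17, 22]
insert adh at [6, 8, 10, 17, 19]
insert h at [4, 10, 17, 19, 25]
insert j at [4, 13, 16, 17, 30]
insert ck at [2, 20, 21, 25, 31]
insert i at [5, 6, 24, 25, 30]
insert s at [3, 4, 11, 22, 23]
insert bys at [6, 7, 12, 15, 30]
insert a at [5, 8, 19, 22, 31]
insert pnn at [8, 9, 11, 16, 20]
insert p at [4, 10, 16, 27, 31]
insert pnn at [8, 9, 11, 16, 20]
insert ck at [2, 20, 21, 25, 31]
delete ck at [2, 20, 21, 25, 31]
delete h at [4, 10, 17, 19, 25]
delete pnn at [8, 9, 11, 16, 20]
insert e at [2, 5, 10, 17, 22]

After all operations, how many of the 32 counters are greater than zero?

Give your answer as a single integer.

Step 1: insert e at [2, 5, 10, 17, 22] -> counters=[0,0,1,0,0,1,0,0,0,0,1,0,0,0,0,0,0,1,0,0,0,0,1,0,0,0,0,0,0,0,0,0]
Step 2: insert adh at [6, 8, 10, 17, 19] -> counters=[0,0,1,0,0,1,1,0,1,0,2,0,0,0,0,0,0,2,0,1,0,0,1,0,0,0,0,0,0,0,0,0]
Step 3: insert h at [4, 10, 17, 19, 25] -> counters=[0,0,1,0,1,1,1,0,1,0,3,0,0,0,0,0,0,3,0,2,0,0,1,0,0,1,0,0,0,0,0,0]
Step 4: insert j at [4, 13, 16, 17, 30] -> counters=[0,0,1,0,2,1,1,0,1,0,3,0,0,1,0,0,1,4,0,2,0,0,1,0,0,1,0,0,0,0,1,0]
Step 5: insert ck at [2, 20, 21, 25, 31] -> counters=[0,0,2,0,2,1,1,0,1,0,3,0,0,1,0,0,1,4,0,2,1,1,1,0,0,2,0,0,0,0,1,1]
Step 6: insert i at [5, 6, 24, 25, 30] -> counters=[0,0,2,0,2,2,2,0,1,0,3,0,0,1,0,0,1,4,0,2,1,1,1,0,1,3,0,0,0,0,2,1]
Step 7: insert s at [3, 4, 11, 22, 23] -> counters=[0,0,2,1,3,2,2,0,1,0,3,1,0,1,0,0,1,4,0,2,1,1,2,1,1,3,0,0,0,0,2,1]
Step 8: insert bys at [6, 7, 12, 15, 30] -> counters=[0,0,2,1,3,2,3,1,1,0,3,1,1,1,0,1,1,4,0,2,1,1,2,1,1,3,0,0,0,0,3,1]
Step 9: insert a at [5, 8, 19, 22, 31] -> counters=[0,0,2,1,3,3,3,1,2,0,3,1,1,1,0,1,1,4,0,3,1,1,3,1,1,3,0,0,0,0,3,2]
Step 10: insert pnn at [8, 9, 11, 16, 20] -> counters=[0,0,2,1,3,3,3,1,3,1,3,2,1,1,0,1,2,4,0,3,2,1,3,1,1,3,0,0,0,0,3,2]
Step 11: insert p at [4, 10, 16, 27, 31] -> counters=[0,0,2,1,4,3,3,1,3,1,4,2,1,1,0,1,3,4,0,3,2,1,3,1,1,3,0,1,0,0,3,3]
Step 12: insert pnn at [8, 9, 11, 16, 20] -> counters=[0,0,2,1,4,3,3,1,4,2,4,3,1,1,0,1,4,4,0,3,3,1,3,1,1,3,0,1,0,0,3,3]
Step 13: insert ck at [2, 20, 21, 25, 31] -> counters=[0,0,3,1,4,3,3,1,4,2,4,3,1,1,0,1,4,4,0,3,4,2,3,1,1,4,0,1,0,0,3,4]
Step 14: delete ck at [2, 20, 21, 25, 31] -> counters=[0,0,2,1,4,3,3,1,4,2,4,3,1,1,0,1,4,4,0,3,3,1,3,1,1,3,0,1,0,0,3,3]
Step 15: delete h at [4, 10, 17, 19, 25] -> counters=[0,0,2,1,3,3,3,1,4,2,3,3,1,1,0,1,4,3,0,2,3,1,3,1,1,2,0,1,0,0,3,3]
Step 16: delete pnn at [8, 9, 11, 16, 20] -> counters=[0,0,2,1,3,3,3,1,3,1,3,2,1,1,0,1,3,3,0,2,2,1,3,1,1,2,0,1,0,0,3,3]
Step 17: insert e at [2, 5, 10, 17, 22] -> counters=[0,0,3,1,3,4,3,1,3,1,4,2,1,1,0,1,3,4,0,2,2,1,4,1,1,2,0,1,0,0,3,3]
Final counters=[0,0,3,1,3,4,3,1,3,1,4,2,1,1,0,1,3,4,0,2,2,1,4,1,1,2,0,1,0,0,3,3] -> 25 nonzero

Answer: 25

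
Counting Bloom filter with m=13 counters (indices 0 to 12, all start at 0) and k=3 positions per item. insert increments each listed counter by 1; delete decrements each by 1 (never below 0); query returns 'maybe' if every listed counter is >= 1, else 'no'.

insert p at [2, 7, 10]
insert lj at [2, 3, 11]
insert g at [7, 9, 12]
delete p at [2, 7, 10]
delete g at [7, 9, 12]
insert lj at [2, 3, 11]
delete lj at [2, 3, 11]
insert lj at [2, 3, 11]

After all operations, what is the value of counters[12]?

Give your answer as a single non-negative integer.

Answer: 0

Derivation:
Step 1: insert p at [2, 7, 10] -> counters=[0,0,1,0,0,0,0,1,0,0,1,0,0]
Step 2: insert lj at [2, 3, 11] -> counters=[0,0,2,1,0,0,0,1,0,0,1,1,0]
Step 3: insert g at [7, 9, 12] -> counters=[0,0,2,1,0,0,0,2,0,1,1,1,1]
Step 4: delete p at [2, 7, 10] -> counters=[0,0,1,1,0,0,0,1,0,1,0,1,1]
Step 5: delete g at [7, 9, 12] -> counters=[0,0,1,1,0,0,0,0,0,0,0,1,0]
Step 6: insert lj at [2, 3, 11] -> counters=[0,0,2,2,0,0,0,0,0,0,0,2,0]
Step 7: delete lj at [2, 3, 11] -> counters=[0,0,1,1,0,0,0,0,0,0,0,1,0]
Step 8: insert lj at [2, 3, 11] -> counters=[0,0,2,2,0,0,0,0,0,0,0,2,0]
Final counters=[0,0,2,2,0,0,0,0,0,0,0,2,0] -> counters[12]=0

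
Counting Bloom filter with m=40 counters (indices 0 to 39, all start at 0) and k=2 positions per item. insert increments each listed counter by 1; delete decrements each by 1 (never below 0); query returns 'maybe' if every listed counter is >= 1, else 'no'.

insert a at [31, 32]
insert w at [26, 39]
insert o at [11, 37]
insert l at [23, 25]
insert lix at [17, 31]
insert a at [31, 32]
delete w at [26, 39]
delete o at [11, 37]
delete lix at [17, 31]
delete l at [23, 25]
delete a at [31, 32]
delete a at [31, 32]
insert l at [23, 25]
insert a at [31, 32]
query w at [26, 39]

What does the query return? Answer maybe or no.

Step 1: insert a at [31, 32] -> counters=[0,0,0,0,0,0,0,0,0,0,0,0,0,0,0,0,0,0,0,0,0,0,0,0,0,0,0,0,0,0,0,1,1,0,0,0,0,0,0,0]
Step 2: insert w at [26, 39] -> counters=[0,0,0,0,0,0,0,0,0,0,0,0,0,0,0,0,0,0,0,0,0,0,0,0,0,0,1,0,0,0,0,1,1,0,0,0,0,0,0,1]
Step 3: insert o at [11, 37] -> counters=[0,0,0,0,0,0,0,0,0,0,0,1,0,0,0,0,0,0,0,0,0,0,0,0,0,0,1,0,0,0,0,1,1,0,0,0,0,1,0,1]
Step 4: insert l at [23, 25] -> counters=[0,0,0,0,0,0,0,0,0,0,0,1,0,0,0,0,0,0,0,0,0,0,0,1,0,1,1,0,0,0,0,1,1,0,0,0,0,1,0,1]
Step 5: insert lix at [17, 31] -> counters=[0,0,0,0,0,0,0,0,0,0,0,1,0,0,0,0,0,1,0,0,0,0,0,1,0,1,1,0,0,0,0,2,1,0,0,0,0,1,0,1]
Step 6: insert a at [31, 32] -> counters=[0,0,0,0,0,0,0,0,0,0,0,1,0,0,0,0,0,1,0,0,0,0,0,1,0,1,1,0,0,0,0,3,2,0,0,0,0,1,0,1]
Step 7: delete w at [26, 39] -> counters=[0,0,0,0,0,0,0,0,0,0,0,1,0,0,0,0,0,1,0,0,0,0,0,1,0,1,0,0,0,0,0,3,2,0,0,0,0,1,0,0]
Step 8: delete o at [11, 37] -> counters=[0,0,0,0,0,0,0,0,0,0,0,0,0,0,0,0,0,1,0,0,0,0,0,1,0,1,0,0,0,0,0,3,2,0,0,0,0,0,0,0]
Step 9: delete lix at [17, 31] -> counters=[0,0,0,0,0,0,0,0,0,0,0,0,0,0,0,0,0,0,0,0,0,0,0,1,0,1,0,0,0,0,0,2,2,0,0,0,0,0,0,0]
Step 10: delete l at [23, 25] -> counters=[0,0,0,0,0,0,0,0,0,0,0,0,0,0,0,0,0,0,0,0,0,0,0,0,0,0,0,0,0,0,0,2,2,0,0,0,0,0,0,0]
Step 11: delete a at [31, 32] -> counters=[0,0,0,0,0,0,0,0,0,0,0,0,0,0,0,0,0,0,0,0,0,0,0,0,0,0,0,0,0,0,0,1,1,0,0,0,0,0,0,0]
Step 12: delete a at [31, 32] -> counters=[0,0,0,0,0,0,0,0,0,0,0,0,0,0,0,0,0,0,0,0,0,0,0,0,0,0,0,0,0,0,0,0,0,0,0,0,0,0,0,0]
Step 13: insert l at [23, 25] -> counters=[0,0,0,0,0,0,0,0,0,0,0,0,0,0,0,0,0,0,0,0,0,0,0,1,0,1,0,0,0,0,0,0,0,0,0,0,0,0,0,0]
Step 14: insert a at [31, 32] -> counters=[0,0,0,0,0,0,0,0,0,0,0,0,0,0,0,0,0,0,0,0,0,0,0,1,0,1,0,0,0,0,0,1,1,0,0,0,0,0,0,0]
Query w: check counters[26]=0 counters[39]=0 -> no

Answer: no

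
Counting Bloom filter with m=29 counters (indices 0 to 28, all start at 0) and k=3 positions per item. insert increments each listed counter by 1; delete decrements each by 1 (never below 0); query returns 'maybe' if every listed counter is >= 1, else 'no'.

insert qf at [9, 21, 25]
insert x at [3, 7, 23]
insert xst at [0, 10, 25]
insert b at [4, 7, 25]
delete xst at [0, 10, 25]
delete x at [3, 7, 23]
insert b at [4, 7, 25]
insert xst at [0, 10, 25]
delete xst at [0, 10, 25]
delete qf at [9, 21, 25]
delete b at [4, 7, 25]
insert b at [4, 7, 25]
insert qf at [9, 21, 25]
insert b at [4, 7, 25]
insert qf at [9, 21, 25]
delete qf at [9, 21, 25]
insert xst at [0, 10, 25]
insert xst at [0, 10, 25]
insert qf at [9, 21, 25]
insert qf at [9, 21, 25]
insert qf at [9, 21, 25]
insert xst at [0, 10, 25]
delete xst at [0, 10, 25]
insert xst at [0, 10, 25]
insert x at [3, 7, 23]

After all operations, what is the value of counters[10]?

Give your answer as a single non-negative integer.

Step 1: insert qf at [9, 21, 25] -> counters=[0,0,0,0,0,0,0,0,0,1,0,0,0,0,0,0,0,0,0,0,0,1,0,0,0,1,0,0,0]
Step 2: insert x at [3, 7, 23] -> counters=[0,0,0,1,0,0,0,1,0,1,0,0,0,0,0,0,0,0,0,0,0,1,0,1,0,1,0,0,0]
Step 3: insert xst at [0, 10, 25] -> counters=[1,0,0,1,0,0,0,1,0,1,1,0,0,0,0,0,0,0,0,0,0,1,0,1,0,2,0,0,0]
Step 4: insert b at [4, 7, 25] -> counters=[1,0,0,1,1,0,0,2,0,1,1,0,0,0,0,0,0,0,0,0,0,1,0,1,0,3,0,0,0]
Step 5: delete xst at [0, 10, 25] -> counters=[0,0,0,1,1,0,0,2,0,1,0,0,0,0,0,0,0,0,0,0,0,1,0,1,0,2,0,0,0]
Step 6: delete x at [3, 7, 23] -> counters=[0,0,0,0,1,0,0,1,0,1,0,0,0,0,0,0,0,0,0,0,0,1,0,0,0,2,0,0,0]
Step 7: insert b at [4, 7, 25] -> counters=[0,0,0,0,2,0,0,2,0,1,0,0,0,0,0,0,0,0,0,0,0,1,0,0,0,3,0,0,0]
Step 8: insert xst at [0, 10, 25] -> counters=[1,0,0,0,2,0,0,2,0,1,1,0,0,0,0,0,0,0,0,0,0,1,0,0,0,4,0,0,0]
Step 9: delete xst at [0, 10, 25] -> counters=[0,0,0,0,2,0,0,2,0,1,0,0,0,0,0,0,0,0,0,0,0,1,0,0,0,3,0,0,0]
Step 10: delete qf at [9, 21, 25] -> counters=[0,0,0,0,2,0,0,2,0,0,0,0,0,0,0,0,0,0,0,0,0,0,0,0,0,2,0,0,0]
Step 11: delete b at [4, 7, 25] -> counters=[0,0,0,0,1,0,0,1,0,0,0,0,0,0,0,0,0,0,0,0,0,0,0,0,0,1,0,0,0]
Step 12: insert b at [4, 7, 25] -> counters=[0,0,0,0,2,0,0,2,0,0,0,0,0,0,0,0,0,0,0,0,0,0,0,0,0,2,0,0,0]
Step 13: insert qf at [9, 21, 25] -> counters=[0,0,0,0,2,0,0,2,0,1,0,0,0,0,0,0,0,0,0,0,0,1,0,0,0,3,0,0,0]
Step 14: insert b at [4, 7, 25] -> counters=[0,0,0,0,3,0,0,3,0,1,0,0,0,0,0,0,0,0,0,0,0,1,0,0,0,4,0,0,0]
Step 15: insert qf at [9, 21, 25] -> counters=[0,0,0,0,3,0,0,3,0,2,0,0,0,0,0,0,0,0,0,0,0,2,0,0,0,5,0,0,0]
Step 16: delete qf at [9, 21, 25] -> counters=[0,0,0,0,3,0,0,3,0,1,0,0,0,0,0,0,0,0,0,0,0,1,0,0,0,4,0,0,0]
Step 17: insert xst at [0, 10, 25] -> counters=[1,0,0,0,3,0,0,3,0,1,1,0,0,0,0,0,0,0,0,0,0,1,0,0,0,5,0,0,0]
Step 18: insert xst at [0, 10, 25] -> counters=[2,0,0,0,3,0,0,3,0,1,2,0,0,0,0,0,0,0,0,0,0,1,0,0,0,6,0,0,0]
Step 19: insert qf at [9, 21, 25] -> counters=[2,0,0,0,3,0,0,3,0,2,2,0,0,0,0,0,0,0,0,0,0,2,0,0,0,7,0,0,0]
Step 20: insert qf at [9, 21, 25] -> counters=[2,0,0,0,3,0,0,3,0,3,2,0,0,0,0,0,0,0,0,0,0,3,0,0,0,8,0,0,0]
Step 21: insert qf at [9, 21, 25] -> counters=[2,0,0,0,3,0,0,3,0,4,2,0,0,0,0,0,0,0,0,0,0,4,0,0,0,9,0,0,0]
Step 22: insert xst at [0, 10, 25] -> counters=[3,0,0,0,3,0,0,3,0,4,3,0,0,0,0,0,0,0,0,0,0,4,0,0,0,10,0,0,0]
Step 23: delete xst at [0, 10, 25] -> counters=[2,0,0,0,3,0,0,3,0,4,2,0,0,0,0,0,0,0,0,0,0,4,0,0,0,9,0,0,0]
Step 24: insert xst at [0, 10, 25] -> counters=[3,0,0,0,3,0,0,3,0,4,3,0,0,0,0,0,0,0,0,0,0,4,0,0,0,10,0,0,0]
Step 25: insert x at [3, 7, 23] -> counters=[3,0,0,1,3,0,0,4,0,4,3,0,0,0,0,0,0,0,0,0,0,4,0,1,0,10,0,0,0]
Final counters=[3,0,0,1,3,0,0,4,0,4,3,0,0,0,0,0,0,0,0,0,0,4,0,1,0,10,0,0,0] -> counters[10]=3

Answer: 3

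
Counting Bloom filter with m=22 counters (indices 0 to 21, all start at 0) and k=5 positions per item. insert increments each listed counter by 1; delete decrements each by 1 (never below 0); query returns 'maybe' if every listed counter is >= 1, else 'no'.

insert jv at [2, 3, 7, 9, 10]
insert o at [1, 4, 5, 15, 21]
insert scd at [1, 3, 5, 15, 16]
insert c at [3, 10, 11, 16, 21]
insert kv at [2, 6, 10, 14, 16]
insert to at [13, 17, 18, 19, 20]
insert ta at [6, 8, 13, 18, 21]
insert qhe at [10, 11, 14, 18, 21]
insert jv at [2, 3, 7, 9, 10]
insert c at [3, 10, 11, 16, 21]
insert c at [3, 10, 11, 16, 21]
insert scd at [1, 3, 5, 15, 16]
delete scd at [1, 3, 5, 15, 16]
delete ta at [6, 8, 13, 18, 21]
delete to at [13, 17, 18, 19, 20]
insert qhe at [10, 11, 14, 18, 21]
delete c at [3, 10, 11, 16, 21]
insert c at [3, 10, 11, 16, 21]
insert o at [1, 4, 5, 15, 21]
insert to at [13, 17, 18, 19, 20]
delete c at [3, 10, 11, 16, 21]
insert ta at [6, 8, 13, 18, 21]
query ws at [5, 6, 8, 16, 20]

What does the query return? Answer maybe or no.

Step 1: insert jv at [2, 3, 7, 9, 10] -> counters=[0,0,1,1,0,0,0,1,0,1,1,0,0,0,0,0,0,0,0,0,0,0]
Step 2: insert o at [1, 4, 5, 15, 21] -> counters=[0,1,1,1,1,1,0,1,0,1,1,0,0,0,0,1,0,0,0,0,0,1]
Step 3: insert scd at [1, 3, 5, 15, 16] -> counters=[0,2,1,2,1,2,0,1,0,1,1,0,0,0,0,2,1,0,0,0,0,1]
Step 4: insert c at [3, 10, 11, 16, 21] -> counters=[0,2,1,3,1,2,0,1,0,1,2,1,0,0,0,2,2,0,0,0,0,2]
Step 5: insert kv at [2, 6, 10, 14, 16] -> counters=[0,2,2,3,1,2,1,1,0,1,3,1,0,0,1,2,3,0,0,0,0,2]
Step 6: insert to at [13, 17, 18, 19, 20] -> counters=[0,2,2,3,1,2,1,1,0,1,3,1,0,1,1,2,3,1,1,1,1,2]
Step 7: insert ta at [6, 8, 13, 18, 21] -> counters=[0,2,2,3,1,2,2,1,1,1,3,1,0,2,1,2,3,1,2,1,1,3]
Step 8: insert qhe at [10, 11, 14, 18, 21] -> counters=[0,2,2,3,1,2,2,1,1,1,4,2,0,2,2,2,3,1,3,1,1,4]
Step 9: insert jv at [2, 3, 7, 9, 10] -> counters=[0,2,3,4,1,2,2,2,1,2,5,2,0,2,2,2,3,1,3,1,1,4]
Step 10: insert c at [3, 10, 11, 16, 21] -> counters=[0,2,3,5,1,2,2,2,1,2,6,3,0,2,2,2,4,1,3,1,1,5]
Step 11: insert c at [3, 10, 11, 16, 21] -> counters=[0,2,3,6,1,2,2,2,1,2,7,4,0,2,2,2,5,1,3,1,1,6]
Step 12: insert scd at [1, 3, 5, 15, 16] -> counters=[0,3,3,7,1,3,2,2,1,2,7,4,0,2,2,3,6,1,3,1,1,6]
Step 13: delete scd at [1, 3, 5, 15, 16] -> counters=[0,2,3,6,1,2,2,2,1,2,7,4,0,2,2,2,5,1,3,1,1,6]
Step 14: delete ta at [6, 8, 13, 18, 21] -> counters=[0,2,3,6,1,2,1,2,0,2,7,4,0,1,2,2,5,1,2,1,1,5]
Step 15: delete to at [13, 17, 18, 19, 20] -> counters=[0,2,3,6,1,2,1,2,0,2,7,4,0,0,2,2,5,0,1,0,0,5]
Step 16: insert qhe at [10, 11, 14, 18, 21] -> counters=[0,2,3,6,1,2,1,2,0,2,8,5,0,0,3,2,5,0,2,0,0,6]
Step 17: delete c at [3, 10, 11, 16, 21] -> counters=[0,2,3,5,1,2,1,2,0,2,7,4,0,0,3,2,4,0,2,0,0,5]
Step 18: insert c at [3, 10, 11, 16, 21] -> counters=[0,2,3,6,1,2,1,2,0,2,8,5,0,0,3,2,5,0,2,0,0,6]
Step 19: insert o at [1, 4, 5, 15, 21] -> counters=[0,3,3,6,2,3,1,2,0,2,8,5,0,0,3,3,5,0,2,0,0,7]
Step 20: insert to at [13, 17, 18, 19, 20] -> counters=[0,3,3,6,2,3,1,2,0,2,8,5,0,1,3,3,5,1,3,1,1,7]
Step 21: delete c at [3, 10, 11, 16, 21] -> counters=[0,3,3,5,2,3,1,2,0,2,7,4,0,1,3,3,4,1,3,1,1,6]
Step 22: insert ta at [6, 8, 13, 18, 21] -> counters=[0,3,3,5,2,3,2,2,1,2,7,4,0,2,3,3,4,1,4,1,1,7]
Query ws: check counters[5]=3 counters[6]=2 counters[8]=1 counters[16]=4 counters[20]=1 -> maybe

Answer: maybe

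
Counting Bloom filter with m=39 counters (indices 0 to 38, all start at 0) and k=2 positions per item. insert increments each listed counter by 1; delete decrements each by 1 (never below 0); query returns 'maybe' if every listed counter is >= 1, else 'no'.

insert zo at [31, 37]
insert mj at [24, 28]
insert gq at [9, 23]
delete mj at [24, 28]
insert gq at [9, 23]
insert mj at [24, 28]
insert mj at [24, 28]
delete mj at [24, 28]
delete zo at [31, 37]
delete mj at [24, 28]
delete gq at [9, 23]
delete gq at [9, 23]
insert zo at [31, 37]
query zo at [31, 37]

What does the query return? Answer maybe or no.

Step 1: insert zo at [31, 37] -> counters=[0,0,0,0,0,0,0,0,0,0,0,0,0,0,0,0,0,0,0,0,0,0,0,0,0,0,0,0,0,0,0,1,0,0,0,0,0,1,0]
Step 2: insert mj at [24, 28] -> counters=[0,0,0,0,0,0,0,0,0,0,0,0,0,0,0,0,0,0,0,0,0,0,0,0,1,0,0,0,1,0,0,1,0,0,0,0,0,1,0]
Step 3: insert gq at [9, 23] -> counters=[0,0,0,0,0,0,0,0,0,1,0,0,0,0,0,0,0,0,0,0,0,0,0,1,1,0,0,0,1,0,0,1,0,0,0,0,0,1,0]
Step 4: delete mj at [24, 28] -> counters=[0,0,0,0,0,0,0,0,0,1,0,0,0,0,0,0,0,0,0,0,0,0,0,1,0,0,0,0,0,0,0,1,0,0,0,0,0,1,0]
Step 5: insert gq at [9, 23] -> counters=[0,0,0,0,0,0,0,0,0,2,0,0,0,0,0,0,0,0,0,0,0,0,0,2,0,0,0,0,0,0,0,1,0,0,0,0,0,1,0]
Step 6: insert mj at [24, 28] -> counters=[0,0,0,0,0,0,0,0,0,2,0,0,0,0,0,0,0,0,0,0,0,0,0,2,1,0,0,0,1,0,0,1,0,0,0,0,0,1,0]
Step 7: insert mj at [24, 28] -> counters=[0,0,0,0,0,0,0,0,0,2,0,0,0,0,0,0,0,0,0,0,0,0,0,2,2,0,0,0,2,0,0,1,0,0,0,0,0,1,0]
Step 8: delete mj at [24, 28] -> counters=[0,0,0,0,0,0,0,0,0,2,0,0,0,0,0,0,0,0,0,0,0,0,0,2,1,0,0,0,1,0,0,1,0,0,0,0,0,1,0]
Step 9: delete zo at [31, 37] -> counters=[0,0,0,0,0,0,0,0,0,2,0,0,0,0,0,0,0,0,0,0,0,0,0,2,1,0,0,0,1,0,0,0,0,0,0,0,0,0,0]
Step 10: delete mj at [24, 28] -> counters=[0,0,0,0,0,0,0,0,0,2,0,0,0,0,0,0,0,0,0,0,0,0,0,2,0,0,0,0,0,0,0,0,0,0,0,0,0,0,0]
Step 11: delete gq at [9, 23] -> counters=[0,0,0,0,0,0,0,0,0,1,0,0,0,0,0,0,0,0,0,0,0,0,0,1,0,0,0,0,0,0,0,0,0,0,0,0,0,0,0]
Step 12: delete gq at [9, 23] -> counters=[0,0,0,0,0,0,0,0,0,0,0,0,0,0,0,0,0,0,0,0,0,0,0,0,0,0,0,0,0,0,0,0,0,0,0,0,0,0,0]
Step 13: insert zo at [31, 37] -> counters=[0,0,0,0,0,0,0,0,0,0,0,0,0,0,0,0,0,0,0,0,0,0,0,0,0,0,0,0,0,0,0,1,0,0,0,0,0,1,0]
Query zo: check counters[31]=1 counters[37]=1 -> maybe

Answer: maybe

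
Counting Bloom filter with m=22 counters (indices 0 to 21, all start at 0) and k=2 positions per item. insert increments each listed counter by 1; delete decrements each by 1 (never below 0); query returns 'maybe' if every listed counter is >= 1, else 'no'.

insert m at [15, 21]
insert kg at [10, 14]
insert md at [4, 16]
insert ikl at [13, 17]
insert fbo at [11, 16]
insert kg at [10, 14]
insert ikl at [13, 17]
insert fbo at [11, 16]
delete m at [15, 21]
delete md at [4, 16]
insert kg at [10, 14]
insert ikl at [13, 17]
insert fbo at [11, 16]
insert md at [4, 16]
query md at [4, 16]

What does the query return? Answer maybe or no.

Step 1: insert m at [15, 21] -> counters=[0,0,0,0,0,0,0,0,0,0,0,0,0,0,0,1,0,0,0,0,0,1]
Step 2: insert kg at [10, 14] -> counters=[0,0,0,0,0,0,0,0,0,0,1,0,0,0,1,1,0,0,0,0,0,1]
Step 3: insert md at [4, 16] -> counters=[0,0,0,0,1,0,0,0,0,0,1,0,0,0,1,1,1,0,0,0,0,1]
Step 4: insert ikl at [13, 17] -> counters=[0,0,0,0,1,0,0,0,0,0,1,0,0,1,1,1,1,1,0,0,0,1]
Step 5: insert fbo at [11, 16] -> counters=[0,0,0,0,1,0,0,0,0,0,1,1,0,1,1,1,2,1,0,0,0,1]
Step 6: insert kg at [10, 14] -> counters=[0,0,0,0,1,0,0,0,0,0,2,1,0,1,2,1,2,1,0,0,0,1]
Step 7: insert ikl at [13, 17] -> counters=[0,0,0,0,1,0,0,0,0,0,2,1,0,2,2,1,2,2,0,0,0,1]
Step 8: insert fbo at [11, 16] -> counters=[0,0,0,0,1,0,0,0,0,0,2,2,0,2,2,1,3,2,0,0,0,1]
Step 9: delete m at [15, 21] -> counters=[0,0,0,0,1,0,0,0,0,0,2,2,0,2,2,0,3,2,0,0,0,0]
Step 10: delete md at [4, 16] -> counters=[0,0,0,0,0,0,0,0,0,0,2,2,0,2,2,0,2,2,0,0,0,0]
Step 11: insert kg at [10, 14] -> counters=[0,0,0,0,0,0,0,0,0,0,3,2,0,2,3,0,2,2,0,0,0,0]
Step 12: insert ikl at [13, 17] -> counters=[0,0,0,0,0,0,0,0,0,0,3,2,0,3,3,0,2,3,0,0,0,0]
Step 13: insert fbo at [11, 16] -> counters=[0,0,0,0,0,0,0,0,0,0,3,3,0,3,3,0,3,3,0,0,0,0]
Step 14: insert md at [4, 16] -> counters=[0,0,0,0,1,0,0,0,0,0,3,3,0,3,3,0,4,3,0,0,0,0]
Query md: check counters[4]=1 counters[16]=4 -> maybe

Answer: maybe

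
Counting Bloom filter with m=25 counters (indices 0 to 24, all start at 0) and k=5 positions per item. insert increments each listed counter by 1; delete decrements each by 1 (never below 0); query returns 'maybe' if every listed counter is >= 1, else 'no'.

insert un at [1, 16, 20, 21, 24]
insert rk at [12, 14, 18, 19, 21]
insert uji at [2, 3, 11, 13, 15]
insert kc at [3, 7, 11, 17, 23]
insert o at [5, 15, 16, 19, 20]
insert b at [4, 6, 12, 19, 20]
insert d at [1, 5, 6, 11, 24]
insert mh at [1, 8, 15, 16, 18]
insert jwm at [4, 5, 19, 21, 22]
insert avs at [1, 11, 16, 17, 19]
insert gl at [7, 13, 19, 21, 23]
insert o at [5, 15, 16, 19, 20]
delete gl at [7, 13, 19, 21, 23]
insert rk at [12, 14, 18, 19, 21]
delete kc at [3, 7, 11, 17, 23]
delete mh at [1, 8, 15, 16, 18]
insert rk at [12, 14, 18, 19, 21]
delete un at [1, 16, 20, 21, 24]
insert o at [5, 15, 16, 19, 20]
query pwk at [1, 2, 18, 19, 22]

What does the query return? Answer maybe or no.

Step 1: insert un at [1, 16, 20, 21, 24] -> counters=[0,1,0,0,0,0,0,0,0,0,0,0,0,0,0,0,1,0,0,0,1,1,0,0,1]
Step 2: insert rk at [12, 14, 18, 19, 21] -> counters=[0,1,0,0,0,0,0,0,0,0,0,0,1,0,1,0,1,0,1,1,1,2,0,0,1]
Step 3: insert uji at [2, 3, 11, 13, 15] -> counters=[0,1,1,1,0,0,0,0,0,0,0,1,1,1,1,1,1,0,1,1,1,2,0,0,1]
Step 4: insert kc at [3, 7, 11, 17, 23] -> counters=[0,1,1,2,0,0,0,1,0,0,0,2,1,1,1,1,1,1,1,1,1,2,0,1,1]
Step 5: insert o at [5, 15, 16, 19, 20] -> counters=[0,1,1,2,0,1,0,1,0,0,0,2,1,1,1,2,2,1,1,2,2,2,0,1,1]
Step 6: insert b at [4, 6, 12, 19, 20] -> counters=[0,1,1,2,1,1,1,1,0,0,0,2,2,1,1,2,2,1,1,3,3,2,0,1,1]
Step 7: insert d at [1, 5, 6, 11, 24] -> counters=[0,2,1,2,1,2,2,1,0,0,0,3,2,1,1,2,2,1,1,3,3,2,0,1,2]
Step 8: insert mh at [1, 8, 15, 16, 18] -> counters=[0,3,1,2,1,2,2,1,1,0,0,3,2,1,1,3,3,1,2,3,3,2,0,1,2]
Step 9: insert jwm at [4, 5, 19, 21, 22] -> counters=[0,3,1,2,2,3,2,1,1,0,0,3,2,1,1,3,3,1,2,4,3,3,1,1,2]
Step 10: insert avs at [1, 11, 16, 17, 19] -> counters=[0,4,1,2,2,3,2,1,1,0,0,4,2,1,1,3,4,2,2,5,3,3,1,1,2]
Step 11: insert gl at [7, 13, 19, 21, 23] -> counters=[0,4,1,2,2,3,2,2,1,0,0,4,2,2,1,3,4,2,2,6,3,4,1,2,2]
Step 12: insert o at [5, 15, 16, 19, 20] -> counters=[0,4,1,2,2,4,2,2,1,0,0,4,2,2,1,4,5,2,2,7,4,4,1,2,2]
Step 13: delete gl at [7, 13, 19, 21, 23] -> counters=[0,4,1,2,2,4,2,1,1,0,0,4,2,1,1,4,5,2,2,6,4,3,1,1,2]
Step 14: insert rk at [12, 14, 18, 19, 21] -> counters=[0,4,1,2,2,4,2,1,1,0,0,4,3,1,2,4,5,2,3,7,4,4,1,1,2]
Step 15: delete kc at [3, 7, 11, 17, 23] -> counters=[0,4,1,1,2,4,2,0,1,0,0,3,3,1,2,4,5,1,3,7,4,4,1,0,2]
Step 16: delete mh at [1, 8, 15, 16, 18] -> counters=[0,3,1,1,2,4,2,0,0,0,0,3,3,1,2,3,4,1,2,7,4,4,1,0,2]
Step 17: insert rk at [12, 14, 18, 19, 21] -> counters=[0,3,1,1,2,4,2,0,0,0,0,3,4,1,3,3,4,1,3,8,4,5,1,0,2]
Step 18: delete un at [1, 16, 20, 21, 24] -> counters=[0,2,1,1,2,4,2,0,0,0,0,3,4,1,3,3,3,1,3,8,3,4,1,0,1]
Step 19: insert o at [5, 15, 16, 19, 20] -> counters=[0,2,1,1,2,5,2,0,0,0,0,3,4,1,3,4,4,1,3,9,4,4,1,0,1]
Query pwk: check counters[1]=2 counters[2]=1 counters[18]=3 counters[19]=9 counters[22]=1 -> maybe

Answer: maybe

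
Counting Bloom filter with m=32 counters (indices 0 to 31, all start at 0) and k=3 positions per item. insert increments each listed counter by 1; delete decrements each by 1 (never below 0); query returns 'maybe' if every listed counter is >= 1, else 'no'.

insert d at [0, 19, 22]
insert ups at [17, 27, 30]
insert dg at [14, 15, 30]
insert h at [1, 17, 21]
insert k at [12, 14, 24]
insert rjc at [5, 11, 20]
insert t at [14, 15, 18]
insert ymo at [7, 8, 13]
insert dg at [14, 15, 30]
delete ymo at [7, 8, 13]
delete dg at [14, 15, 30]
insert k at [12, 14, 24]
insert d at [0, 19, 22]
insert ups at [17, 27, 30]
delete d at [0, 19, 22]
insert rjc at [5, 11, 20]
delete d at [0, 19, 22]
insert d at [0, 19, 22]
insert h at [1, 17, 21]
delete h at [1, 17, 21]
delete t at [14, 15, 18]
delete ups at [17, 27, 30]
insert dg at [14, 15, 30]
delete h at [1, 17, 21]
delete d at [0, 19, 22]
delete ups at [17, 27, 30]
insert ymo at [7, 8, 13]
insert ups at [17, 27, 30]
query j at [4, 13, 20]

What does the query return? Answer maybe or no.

Step 1: insert d at [0, 19, 22] -> counters=[1,0,0,0,0,0,0,0,0,0,0,0,0,0,0,0,0,0,0,1,0,0,1,0,0,0,0,0,0,0,0,0]
Step 2: insert ups at [17, 27, 30] -> counters=[1,0,0,0,0,0,0,0,0,0,0,0,0,0,0,0,0,1,0,1,0,0,1,0,0,0,0,1,0,0,1,0]
Step 3: insert dg at [14, 15, 30] -> counters=[1,0,0,0,0,0,0,0,0,0,0,0,0,0,1,1,0,1,0,1,0,0,1,0,0,0,0,1,0,0,2,0]
Step 4: insert h at [1, 17, 21] -> counters=[1,1,0,0,0,0,0,0,0,0,0,0,0,0,1,1,0,2,0,1,0,1,1,0,0,0,0,1,0,0,2,0]
Step 5: insert k at [12, 14, 24] -> counters=[1,1,0,0,0,0,0,0,0,0,0,0,1,0,2,1,0,2,0,1,0,1,1,0,1,0,0,1,0,0,2,0]
Step 6: insert rjc at [5, 11, 20] -> counters=[1,1,0,0,0,1,0,0,0,0,0,1,1,0,2,1,0,2,0,1,1,1,1,0,1,0,0,1,0,0,2,0]
Step 7: insert t at [14, 15, 18] -> counters=[1,1,0,0,0,1,0,0,0,0,0,1,1,0,3,2,0,2,1,1,1,1,1,0,1,0,0,1,0,0,2,0]
Step 8: insert ymo at [7, 8, 13] -> counters=[1,1,0,0,0,1,0,1,1,0,0,1,1,1,3,2,0,2,1,1,1,1,1,0,1,0,0,1,0,0,2,0]
Step 9: insert dg at [14, 15, 30] -> counters=[1,1,0,0,0,1,0,1,1,0,0,1,1,1,4,3,0,2,1,1,1,1,1,0,1,0,0,1,0,0,3,0]
Step 10: delete ymo at [7, 8, 13] -> counters=[1,1,0,0,0,1,0,0,0,0,0,1,1,0,4,3,0,2,1,1,1,1,1,0,1,0,0,1,0,0,3,0]
Step 11: delete dg at [14, 15, 30] -> counters=[1,1,0,0,0,1,0,0,0,0,0,1,1,0,3,2,0,2,1,1,1,1,1,0,1,0,0,1,0,0,2,0]
Step 12: insert k at [12, 14, 24] -> counters=[1,1,0,0,0,1,0,0,0,0,0,1,2,0,4,2,0,2,1,1,1,1,1,0,2,0,0,1,0,0,2,0]
Step 13: insert d at [0, 19, 22] -> counters=[2,1,0,0,0,1,0,0,0,0,0,1,2,0,4,2,0,2,1,2,1,1,2,0,2,0,0,1,0,0,2,0]
Step 14: insert ups at [17, 27, 30] -> counters=[2,1,0,0,0,1,0,0,0,0,0,1,2,0,4,2,0,3,1,2,1,1,2,0,2,0,0,2,0,0,3,0]
Step 15: delete d at [0, 19, 22] -> counters=[1,1,0,0,0,1,0,0,0,0,0,1,2,0,4,2,0,3,1,1,1,1,1,0,2,0,0,2,0,0,3,0]
Step 16: insert rjc at [5, 11, 20] -> counters=[1,1,0,0,0,2,0,0,0,0,0,2,2,0,4,2,0,3,1,1,2,1,1,0,2,0,0,2,0,0,3,0]
Step 17: delete d at [0, 19, 22] -> counters=[0,1,0,0,0,2,0,0,0,0,0,2,2,0,4,2,0,3,1,0,2,1,0,0,2,0,0,2,0,0,3,0]
Step 18: insert d at [0, 19, 22] -> counters=[1,1,0,0,0,2,0,0,0,0,0,2,2,0,4,2,0,3,1,1,2,1,1,0,2,0,0,2,0,0,3,0]
Step 19: insert h at [1, 17, 21] -> counters=[1,2,0,0,0,2,0,0,0,0,0,2,2,0,4,2,0,4,1,1,2,2,1,0,2,0,0,2,0,0,3,0]
Step 20: delete h at [1, 17, 21] -> counters=[1,1,0,0,0,2,0,0,0,0,0,2,2,0,4,2,0,3,1,1,2,1,1,0,2,0,0,2,0,0,3,0]
Step 21: delete t at [14, 15, 18] -> counters=[1,1,0,0,0,2,0,0,0,0,0,2,2,0,3,1,0,3,0,1,2,1,1,0,2,0,0,2,0,0,3,0]
Step 22: delete ups at [17, 27, 30] -> counters=[1,1,0,0,0,2,0,0,0,0,0,2,2,0,3,1,0,2,0,1,2,1,1,0,2,0,0,1,0,0,2,0]
Step 23: insert dg at [14, 15, 30] -> counters=[1,1,0,0,0,2,0,0,0,0,0,2,2,0,4,2,0,2,0,1,2,1,1,0,2,0,0,1,0,0,3,0]
Step 24: delete h at [1, 17, 21] -> counters=[1,0,0,0,0,2,0,0,0,0,0,2,2,0,4,2,0,1,0,1,2,0,1,0,2,0,0,1,0,0,3,0]
Step 25: delete d at [0, 19, 22] -> counters=[0,0,0,0,0,2,0,0,0,0,0,2,2,0,4,2,0,1,0,0,2,0,0,0,2,0,0,1,0,0,3,0]
Step 26: delete ups at [17, 27, 30] -> counters=[0,0,0,0,0,2,0,0,0,0,0,2,2,0,4,2,0,0,0,0,2,0,0,0,2,0,0,0,0,0,2,0]
Step 27: insert ymo at [7, 8, 13] -> counters=[0,0,0,0,0,2,0,1,1,0,0,2,2,1,4,2,0,0,0,0,2,0,0,0,2,0,0,0,0,0,2,0]
Step 28: insert ups at [17, 27, 30] -> counters=[0,0,0,0,0,2,0,1,1,0,0,2,2,1,4,2,0,1,0,0,2,0,0,0,2,0,0,1,0,0,3,0]
Query j: check counters[4]=0 counters[13]=1 counters[20]=2 -> no

Answer: no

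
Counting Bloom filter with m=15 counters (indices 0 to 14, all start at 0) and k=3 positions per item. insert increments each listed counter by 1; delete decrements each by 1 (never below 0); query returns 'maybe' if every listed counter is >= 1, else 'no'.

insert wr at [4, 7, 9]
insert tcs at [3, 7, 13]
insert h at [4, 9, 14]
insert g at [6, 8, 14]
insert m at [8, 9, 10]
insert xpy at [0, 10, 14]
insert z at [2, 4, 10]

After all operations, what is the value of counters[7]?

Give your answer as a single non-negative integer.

Answer: 2

Derivation:
Step 1: insert wr at [4, 7, 9] -> counters=[0,0,0,0,1,0,0,1,0,1,0,0,0,0,0]
Step 2: insert tcs at [3, 7, 13] -> counters=[0,0,0,1,1,0,0,2,0,1,0,0,0,1,0]
Step 3: insert h at [4, 9, 14] -> counters=[0,0,0,1,2,0,0,2,0,2,0,0,0,1,1]
Step 4: insert g at [6, 8, 14] -> counters=[0,0,0,1,2,0,1,2,1,2,0,0,0,1,2]
Step 5: insert m at [8, 9, 10] -> counters=[0,0,0,1,2,0,1,2,2,3,1,0,0,1,2]
Step 6: insert xpy at [0, 10, 14] -> counters=[1,0,0,1,2,0,1,2,2,3,2,0,0,1,3]
Step 7: insert z at [2, 4, 10] -> counters=[1,0,1,1,3,0,1,2,2,3,3,0,0,1,3]
Final counters=[1,0,1,1,3,0,1,2,2,3,3,0,0,1,3] -> counters[7]=2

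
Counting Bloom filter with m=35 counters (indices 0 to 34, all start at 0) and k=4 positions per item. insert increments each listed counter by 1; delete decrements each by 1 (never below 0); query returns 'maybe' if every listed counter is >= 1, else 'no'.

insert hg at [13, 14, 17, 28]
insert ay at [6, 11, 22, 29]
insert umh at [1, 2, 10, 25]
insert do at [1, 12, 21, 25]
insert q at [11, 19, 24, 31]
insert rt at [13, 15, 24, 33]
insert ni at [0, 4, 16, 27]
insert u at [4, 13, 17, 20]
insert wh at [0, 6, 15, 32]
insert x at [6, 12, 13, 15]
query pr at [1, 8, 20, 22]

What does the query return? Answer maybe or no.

Answer: no

Derivation:
Step 1: insert hg at [13, 14, 17, 28] -> counters=[0,0,0,0,0,0,0,0,0,0,0,0,0,1,1,0,0,1,0,0,0,0,0,0,0,0,0,0,1,0,0,0,0,0,0]
Step 2: insert ay at [6, 11, 22, 29] -> counters=[0,0,0,0,0,0,1,0,0,0,0,1,0,1,1,0,0,1,0,0,0,0,1,0,0,0,0,0,1,1,0,0,0,0,0]
Step 3: insert umh at [1, 2, 10, 25] -> counters=[0,1,1,0,0,0,1,0,0,0,1,1,0,1,1,0,0,1,0,0,0,0,1,0,0,1,0,0,1,1,0,0,0,0,0]
Step 4: insert do at [1, 12, 21, 25] -> counters=[0,2,1,0,0,0,1,0,0,0,1,1,1,1,1,0,0,1,0,0,0,1,1,0,0,2,0,0,1,1,0,0,0,0,0]
Step 5: insert q at [11, 19, 24, 31] -> counters=[0,2,1,0,0,0,1,0,0,0,1,2,1,1,1,0,0,1,0,1,0,1,1,0,1,2,0,0,1,1,0,1,0,0,0]
Step 6: insert rt at [13, 15, 24, 33] -> counters=[0,2,1,0,0,0,1,0,0,0,1,2,1,2,1,1,0,1,0,1,0,1,1,0,2,2,0,0,1,1,0,1,0,1,0]
Step 7: insert ni at [0, 4, 16, 27] -> counters=[1,2,1,0,1,0,1,0,0,0,1,2,1,2,1,1,1,1,0,1,0,1,1,0,2,2,0,1,1,1,0,1,0,1,0]
Step 8: insert u at [4, 13, 17, 20] -> counters=[1,2,1,0,2,0,1,0,0,0,1,2,1,3,1,1,1,2,0,1,1,1,1,0,2,2,0,1,1,1,0,1,0,1,0]
Step 9: insert wh at [0, 6, 15, 32] -> counters=[2,2,1,0,2,0,2,0,0,0,1,2,1,3,1,2,1,2,0,1,1,1,1,0,2,2,0,1,1,1,0,1,1,1,0]
Step 10: insert x at [6, 12, 13, 15] -> counters=[2,2,1,0,2,0,3,0,0,0,1,2,2,4,1,3,1,2,0,1,1,1,1,0,2,2,0,1,1,1,0,1,1,1,0]
Query pr: check counters[1]=2 counters[8]=0 counters[20]=1 counters[22]=1 -> no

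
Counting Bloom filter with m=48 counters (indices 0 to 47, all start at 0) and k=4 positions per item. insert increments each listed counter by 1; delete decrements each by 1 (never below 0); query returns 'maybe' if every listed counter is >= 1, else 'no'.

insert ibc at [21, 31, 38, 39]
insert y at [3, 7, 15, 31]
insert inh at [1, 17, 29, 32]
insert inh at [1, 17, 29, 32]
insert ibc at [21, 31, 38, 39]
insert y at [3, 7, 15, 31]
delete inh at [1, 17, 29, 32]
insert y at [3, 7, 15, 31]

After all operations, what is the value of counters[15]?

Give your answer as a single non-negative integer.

Answer: 3

Derivation:
Step 1: insert ibc at [21, 31, 38, 39] -> counters=[0,0,0,0,0,0,0,0,0,0,0,0,0,0,0,0,0,0,0,0,0,1,0,0,0,0,0,0,0,0,0,1,0,0,0,0,0,0,1,1,0,0,0,0,0,0,0,0]
Step 2: insert y at [3, 7, 15, 31] -> counters=[0,0,0,1,0,0,0,1,0,0,0,0,0,0,0,1,0,0,0,0,0,1,0,0,0,0,0,0,0,0,0,2,0,0,0,0,0,0,1,1,0,0,0,0,0,0,0,0]
Step 3: insert inh at [1, 17, 29, 32] -> counters=[0,1,0,1,0,0,0,1,0,0,0,0,0,0,0,1,0,1,0,0,0,1,0,0,0,0,0,0,0,1,0,2,1,0,0,0,0,0,1,1,0,0,0,0,0,0,0,0]
Step 4: insert inh at [1, 17, 29, 32] -> counters=[0,2,0,1,0,0,0,1,0,0,0,0,0,0,0,1,0,2,0,0,0,1,0,0,0,0,0,0,0,2,0,2,2,0,0,0,0,0,1,1,0,0,0,0,0,0,0,0]
Step 5: insert ibc at [21, 31, 38, 39] -> counters=[0,2,0,1,0,0,0,1,0,0,0,0,0,0,0,1,0,2,0,0,0,2,0,0,0,0,0,0,0,2,0,3,2,0,0,0,0,0,2,2,0,0,0,0,0,0,0,0]
Step 6: insert y at [3, 7, 15, 31] -> counters=[0,2,0,2,0,0,0,2,0,0,0,0,0,0,0,2,0,2,0,0,0,2,0,0,0,0,0,0,0,2,0,4,2,0,0,0,0,0,2,2,0,0,0,0,0,0,0,0]
Step 7: delete inh at [1, 17, 29, 32] -> counters=[0,1,0,2,0,0,0,2,0,0,0,0,0,0,0,2,0,1,0,0,0,2,0,0,0,0,0,0,0,1,0,4,1,0,0,0,0,0,2,2,0,0,0,0,0,0,0,0]
Step 8: insert y at [3, 7, 15, 31] -> counters=[0,1,0,3,0,0,0,3,0,0,0,0,0,0,0,3,0,1,0,0,0,2,0,0,0,0,0,0,0,1,0,5,1,0,0,0,0,0,2,2,0,0,0,0,0,0,0,0]
Final counters=[0,1,0,3,0,0,0,3,0,0,0,0,0,0,0,3,0,1,0,0,0,2,0,0,0,0,0,0,0,1,0,5,1,0,0,0,0,0,2,2,0,0,0,0,0,0,0,0] -> counters[15]=3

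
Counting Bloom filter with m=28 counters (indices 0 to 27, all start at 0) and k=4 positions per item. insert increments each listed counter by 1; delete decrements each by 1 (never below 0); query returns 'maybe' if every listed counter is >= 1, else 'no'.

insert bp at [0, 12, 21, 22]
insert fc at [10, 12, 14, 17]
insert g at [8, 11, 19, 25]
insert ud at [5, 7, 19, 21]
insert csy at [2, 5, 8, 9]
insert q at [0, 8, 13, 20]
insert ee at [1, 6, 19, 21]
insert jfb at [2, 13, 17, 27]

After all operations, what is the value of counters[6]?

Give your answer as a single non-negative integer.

Step 1: insert bp at [0, 12, 21, 22] -> counters=[1,0,0,0,0,0,0,0,0,0,0,0,1,0,0,0,0,0,0,0,0,1,1,0,0,0,0,0]
Step 2: insert fc at [10, 12, 14, 17] -> counters=[1,0,0,0,0,0,0,0,0,0,1,0,2,0,1,0,0,1,0,0,0,1,1,0,0,0,0,0]
Step 3: insert g at [8, 11, 19, 25] -> counters=[1,0,0,0,0,0,0,0,1,0,1,1,2,0,1,0,0,1,0,1,0,1,1,0,0,1,0,0]
Step 4: insert ud at [5, 7, 19, 21] -> counters=[1,0,0,0,0,1,0,1,1,0,1,1,2,0,1,0,0,1,0,2,0,2,1,0,0,1,0,0]
Step 5: insert csy at [2, 5, 8, 9] -> counters=[1,0,1,0,0,2,0,1,2,1,1,1,2,0,1,0,0,1,0,2,0,2,1,0,0,1,0,0]
Step 6: insert q at [0, 8, 13, 20] -> counters=[2,0,1,0,0,2,0,1,3,1,1,1,2,1,1,0,0,1,0,2,1,2,1,0,0,1,0,0]
Step 7: insert ee at [1, 6, 19, 21] -> counters=[2,1,1,0,0,2,1,1,3,1,1,1,2,1,1,0,0,1,0,3,1,3,1,0,0,1,0,0]
Step 8: insert jfb at [2, 13, 17, 27] -> counters=[2,1,2,0,0,2,1,1,3,1,1,1,2,2,1,0,0,2,0,3,1,3,1,0,0,1,0,1]
Final counters=[2,1,2,0,0,2,1,1,3,1,1,1,2,2,1,0,0,2,0,3,1,3,1,0,0,1,0,1] -> counters[6]=1

Answer: 1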